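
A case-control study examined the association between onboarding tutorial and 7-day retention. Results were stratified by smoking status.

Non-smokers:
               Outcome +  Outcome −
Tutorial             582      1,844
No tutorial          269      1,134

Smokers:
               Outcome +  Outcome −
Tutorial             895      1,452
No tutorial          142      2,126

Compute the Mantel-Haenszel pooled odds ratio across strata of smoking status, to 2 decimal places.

OR_MH = Σ(aᵢdᵢ/nᵢ) / Σ(bᵢcᵢ/nᵢ), where nᵢ is the stratum total.
Stratum 1 (Non-smokers): n = 3829; a·d/n = 582·1134/3829 = 172.3656; b·c/n = 1844·269/3829 = 129.5471
Stratum 2 (Smokers): n = 4615; a·d/n = 895·2126/4615 = 412.3012; b·c/n = 1452·142/4615 = 44.6769
OR_MH = (172.3656 + 412.3012) / (129.5471 + 44.6769) = 584.6668 / 174.2241 = 3.35583

3.36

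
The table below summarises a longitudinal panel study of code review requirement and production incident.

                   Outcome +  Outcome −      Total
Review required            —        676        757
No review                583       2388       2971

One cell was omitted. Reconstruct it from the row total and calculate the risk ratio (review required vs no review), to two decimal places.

The missing cell is in the exposed row: 757 − 676 = 81.
So a = 81, b = 676, c = 583, d = 2388.
RR = [a/(a+b)] / [c/(c+d)] = (81/757) / (583/2971) = 0.10700/0.19623 = 0.54528

0.55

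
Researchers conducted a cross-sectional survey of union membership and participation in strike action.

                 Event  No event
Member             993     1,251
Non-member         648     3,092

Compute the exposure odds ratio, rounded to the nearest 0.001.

3.788

Cells: a = 993, b = 1251, c = 648, d = 3092.
OR = (a·d)/(b·c) = (993 × 3092) / (1251 × 648) = 3070356 / 810648 = 3.78753
The odds of participation in strike action are about 3.79 times as high in the member group.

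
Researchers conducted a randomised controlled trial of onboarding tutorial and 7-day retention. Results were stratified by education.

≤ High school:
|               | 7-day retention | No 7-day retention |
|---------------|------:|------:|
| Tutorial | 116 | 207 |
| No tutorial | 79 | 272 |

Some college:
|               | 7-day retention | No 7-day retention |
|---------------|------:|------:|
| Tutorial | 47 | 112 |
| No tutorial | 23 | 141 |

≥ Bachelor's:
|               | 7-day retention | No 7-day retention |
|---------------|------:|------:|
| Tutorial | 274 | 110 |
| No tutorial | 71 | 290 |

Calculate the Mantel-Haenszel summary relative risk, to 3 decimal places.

RR_MH = Σ(aᵢ·n₀ᵢ/nᵢ) / Σ(cᵢ·n₁ᵢ/nᵢ), with n₁ᵢ = aᵢ+bᵢ (exposed), n₀ᵢ = cᵢ+dᵢ (unexposed), nᵢ = n₁ᵢ+n₀ᵢ.
Stratum 1 (≤ High school): n₁ = 323, n₀ = 351, n = 674; a·n₀/n = 116·351/674 = 60.4095; c·n₁/n = 79·323/674 = 37.8591
Stratum 2 (Some college): n₁ = 159, n₀ = 164, n = 323; a·n₀/n = 47·164/323 = 23.8638; c·n₁/n = 23·159/323 = 11.3220
Stratum 3 (≥ Bachelor's): n₁ = 384, n₀ = 361, n = 745; a·n₀/n = 274·361/745 = 132.7705; c·n₁/n = 71·384/745 = 36.5960
RR_MH = (60.4095 + 23.8638 + 132.7705) / (37.8591 + 11.3220 + 36.5960) = 217.0437 / 85.7770 = 2.53033

2.530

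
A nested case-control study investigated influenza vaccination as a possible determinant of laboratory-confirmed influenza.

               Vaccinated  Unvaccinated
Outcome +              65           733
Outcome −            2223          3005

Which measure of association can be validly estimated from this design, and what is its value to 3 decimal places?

Reading the table with exposure as columns: a = 65 (Vaccinated, case), b = 2223 (Vaccinated, non-case), c = 733 (Unvaccinated, case), d = 3005.
This is a nested case-control study: participants were sampled on outcome status, so risks in the source population cannot be estimated directly — relative risk is not valid here. The odds ratio is the appropriate measure.
OR = (a·d)/(b·c) = (65 × 3005) / (2223 × 733) = 195325 / 1629459 = 0.11987

0.120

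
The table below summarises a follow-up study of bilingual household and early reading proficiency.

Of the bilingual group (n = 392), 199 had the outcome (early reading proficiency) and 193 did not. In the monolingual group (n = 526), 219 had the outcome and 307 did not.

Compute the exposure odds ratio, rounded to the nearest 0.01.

From the description: a = 199, b = 193, c = 219, d = 307.
OR = (a·d)/(b·c) = (199 × 307) / (193 × 219) = 61093 / 42267 = 1.44541
The odds of early reading proficiency are about 1.45 times as high in the bilingual group.

1.45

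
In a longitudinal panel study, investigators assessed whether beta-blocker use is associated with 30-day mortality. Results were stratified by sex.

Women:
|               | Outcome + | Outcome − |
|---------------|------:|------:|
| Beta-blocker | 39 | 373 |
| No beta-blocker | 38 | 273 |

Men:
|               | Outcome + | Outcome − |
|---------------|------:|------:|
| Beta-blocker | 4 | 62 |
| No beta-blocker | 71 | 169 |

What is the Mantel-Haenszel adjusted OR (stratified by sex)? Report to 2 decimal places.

0.50

OR_MH = Σ(aᵢdᵢ/nᵢ) / Σ(bᵢcᵢ/nᵢ), where nᵢ is the stratum total.
Stratum 1 (Women): n = 723; a·d/n = 39·273/723 = 14.7261; b·c/n = 373·38/723 = 19.6044
Stratum 2 (Men): n = 306; a·d/n = 4·169/306 = 2.2092; b·c/n = 62·71/306 = 14.3856
OR_MH = (14.7261 + 2.2092) / (19.6044 + 14.3856) = 16.9353 / 33.9900 = 0.49824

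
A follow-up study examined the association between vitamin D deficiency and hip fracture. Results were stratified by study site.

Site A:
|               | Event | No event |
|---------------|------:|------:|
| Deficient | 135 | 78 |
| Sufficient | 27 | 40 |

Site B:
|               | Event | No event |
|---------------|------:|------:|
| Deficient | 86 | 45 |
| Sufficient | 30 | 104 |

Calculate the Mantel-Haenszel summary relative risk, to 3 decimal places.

2.143

RR_MH = Σ(aᵢ·n₀ᵢ/nᵢ) / Σ(cᵢ·n₁ᵢ/nᵢ), with n₁ᵢ = aᵢ+bᵢ (exposed), n₀ᵢ = cᵢ+dᵢ (unexposed), nᵢ = n₁ᵢ+n₀ᵢ.
Stratum 1 (Site A): n₁ = 213, n₀ = 67, n = 280; a·n₀/n = 135·67/280 = 32.3036; c·n₁/n = 27·213/280 = 20.5393
Stratum 2 (Site B): n₁ = 131, n₀ = 134, n = 265; a·n₀/n = 86·134/265 = 43.4868; c·n₁/n = 30·131/265 = 14.8302
RR_MH = (32.3036 + 43.4868) / (20.5393 + 14.8302) = 75.7904 / 35.3695 = 2.14282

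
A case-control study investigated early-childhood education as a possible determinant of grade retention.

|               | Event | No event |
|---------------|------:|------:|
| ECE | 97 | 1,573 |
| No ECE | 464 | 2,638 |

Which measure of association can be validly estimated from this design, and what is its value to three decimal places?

0.351

Cells: a = 97, b = 1573, c = 464, d = 2638.
This is a case-control study: participants were sampled on outcome status, so risks in the source population cannot be estimated directly — relative risk is not valid here. The odds ratio is the appropriate measure.
OR = (a·d)/(b·c) = (97 × 2638) / (1573 × 464) = 255886 / 729872 = 0.35059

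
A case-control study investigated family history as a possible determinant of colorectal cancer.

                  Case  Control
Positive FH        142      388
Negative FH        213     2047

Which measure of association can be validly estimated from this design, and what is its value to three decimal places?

Cells: a = 142, b = 388, c = 213, d = 2047.
This is a case-control study: participants were sampled on outcome status, so risks in the source population cannot be estimated directly — relative risk is not valid here. The odds ratio is the appropriate measure.
OR = (a·d)/(b·c) = (142 × 2047) / (388 × 213) = 290674 / 82644 = 3.51718

3.517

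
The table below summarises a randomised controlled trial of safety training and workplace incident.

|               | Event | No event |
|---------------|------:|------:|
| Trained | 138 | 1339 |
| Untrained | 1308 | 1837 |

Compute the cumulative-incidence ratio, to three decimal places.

Cells: a = 138, b = 1339, c = 1308, d = 1837.
Risk in exposed = 138/1477 = 0.09343; risk in unexposed = 1308/3145 = 0.41590.
RR = 0.09343 / 0.41590 = 0.22465
The risk is 78% lower among the exposed than among the unexposed.

0.225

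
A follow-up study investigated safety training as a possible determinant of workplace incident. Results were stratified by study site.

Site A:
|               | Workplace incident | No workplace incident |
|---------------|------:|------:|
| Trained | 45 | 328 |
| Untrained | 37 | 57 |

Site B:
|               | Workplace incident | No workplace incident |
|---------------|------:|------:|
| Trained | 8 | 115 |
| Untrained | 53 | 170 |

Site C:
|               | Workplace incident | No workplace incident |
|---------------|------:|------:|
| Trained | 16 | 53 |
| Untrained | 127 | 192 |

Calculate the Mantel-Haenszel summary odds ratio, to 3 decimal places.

OR_MH = Σ(aᵢdᵢ/nᵢ) / Σ(bᵢcᵢ/nᵢ), where nᵢ is the stratum total.
Stratum 1 (Site A): n = 467; a·d/n = 45·57/467 = 5.4925; b·c/n = 328·37/467 = 25.9872
Stratum 2 (Site B): n = 346; a·d/n = 8·170/346 = 3.9306; b·c/n = 115·53/346 = 17.6156
Stratum 3 (Site C): n = 388; a·d/n = 16·192/388 = 7.9175; b·c/n = 53·127/388 = 17.3479
OR_MH = (5.4925 + 3.9306 + 7.9175) / (25.9872 + 17.6156 + 17.3479) = 17.3407 / 60.9507 = 0.28450

0.285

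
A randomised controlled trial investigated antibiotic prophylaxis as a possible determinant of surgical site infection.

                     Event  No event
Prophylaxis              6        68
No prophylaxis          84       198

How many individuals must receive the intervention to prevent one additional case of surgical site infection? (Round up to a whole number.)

5

Risk in treated group = 6/74 = 0.08108; risk in control = 84/282 = 0.29787.
Absolute risk reduction = 0.29787 − 0.08108 = 0.21679
NNT = 1 / ARR = 1 / 0.21679 = 4.613 → round up → 5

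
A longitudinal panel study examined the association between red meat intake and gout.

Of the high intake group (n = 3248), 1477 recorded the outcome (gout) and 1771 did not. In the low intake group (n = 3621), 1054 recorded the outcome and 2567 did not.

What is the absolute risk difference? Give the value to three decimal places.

0.164

From the description: a = 1477, b = 1771, c = 1054, d = 2567.
Risk in exposed = 1477/3248 = 0.454741; risk in unexposed = 1054/3621 = 0.291080.
Risk difference = 0.454741 − 0.291080 = 0.163662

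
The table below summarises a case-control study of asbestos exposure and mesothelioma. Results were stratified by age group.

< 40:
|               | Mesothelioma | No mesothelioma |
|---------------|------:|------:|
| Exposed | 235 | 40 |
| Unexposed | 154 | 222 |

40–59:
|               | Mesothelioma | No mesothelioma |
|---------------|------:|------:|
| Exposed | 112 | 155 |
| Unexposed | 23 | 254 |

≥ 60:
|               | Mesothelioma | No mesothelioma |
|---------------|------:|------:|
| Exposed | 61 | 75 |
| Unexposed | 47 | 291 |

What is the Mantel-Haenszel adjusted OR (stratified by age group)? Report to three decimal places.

OR_MH = Σ(aᵢdᵢ/nᵢ) / Σ(bᵢcᵢ/nᵢ), where nᵢ is the stratum total.
Stratum 1 (< 40): n = 651; a·d/n = 235·222/651 = 80.1382; b·c/n = 40·154/651 = 9.4624
Stratum 2 (40–59): n = 544; a·d/n = 112·254/544 = 52.2941; b·c/n = 155·23/544 = 6.5533
Stratum 3 (≥ 60): n = 474; a·d/n = 61·291/474 = 37.4494; b·c/n = 75·47/474 = 7.4367
OR_MH = (80.1382 + 52.2941 + 37.4494) / (9.4624 + 6.5533 + 7.4367) = 169.8817 / 23.4524 = 7.24369

7.244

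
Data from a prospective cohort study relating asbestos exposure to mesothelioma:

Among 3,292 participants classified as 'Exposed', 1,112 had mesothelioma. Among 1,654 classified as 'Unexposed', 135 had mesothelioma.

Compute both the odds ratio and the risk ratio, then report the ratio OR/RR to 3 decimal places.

1.387

From the description: a = 1112, b = 2180, c = 135, d = 1519.
OR = (1112·1519)/(2180·135) = 1689128/294300 = 5.73948
Risk in exposed = 1112/3292 = 0.33779; risk in unexposed = 135/1654 = 0.08162; RR = 4.13854
OR/RR = 5.73948 / 4.13854 = 1.38684
The outcome is not rare, so the OR lies further from 1 than the RR.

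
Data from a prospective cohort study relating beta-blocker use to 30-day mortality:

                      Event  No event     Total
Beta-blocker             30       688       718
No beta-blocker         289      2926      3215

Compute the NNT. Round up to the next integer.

21

Risk in treated group = 30/718 = 0.04178; risk in control = 289/3215 = 0.08989.
Absolute risk reduction = 0.08989 − 0.04178 = 0.04811
NNT = 1 / ARR = 1 / 0.04811 = 20.786 → round up → 21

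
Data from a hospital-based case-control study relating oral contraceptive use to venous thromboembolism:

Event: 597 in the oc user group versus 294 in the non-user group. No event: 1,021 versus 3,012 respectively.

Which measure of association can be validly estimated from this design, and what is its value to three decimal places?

From the description: a = 597, b = 1021, c = 294, d = 3012.
This is a hospital-based case-control study: participants were sampled on outcome status, so risks in the source population cannot be estimated directly — relative risk is not valid here. The odds ratio is the appropriate measure.
OR = (a·d)/(b·c) = (597 × 3012) / (1021 × 294) = 1798164 / 300174 = 5.99041

5.990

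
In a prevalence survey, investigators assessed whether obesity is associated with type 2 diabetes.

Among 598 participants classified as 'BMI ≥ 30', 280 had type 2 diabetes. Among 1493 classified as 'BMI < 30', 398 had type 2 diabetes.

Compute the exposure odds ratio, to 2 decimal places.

2.42

From the description: a = 280, b = 318, c = 398, d = 1095.
OR = (a·d)/(b·c) = (280 × 1095) / (318 × 398) = 306600 / 126564 = 2.42249
The odds of type 2 diabetes are about 2.42 times as high in the bmi ≥ 30 group.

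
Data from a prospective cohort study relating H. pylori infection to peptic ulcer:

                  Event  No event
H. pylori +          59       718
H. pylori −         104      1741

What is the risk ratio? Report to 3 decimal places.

1.347

Cells: a = 59, b = 718, c = 104, d = 1741.
Risk in exposed = 59/777 = 0.07593; risk in unexposed = 104/1845 = 0.05637.
RR = 0.07593 / 0.05637 = 1.34708
The risk among the exposed is 1.35 times that among the unexposed.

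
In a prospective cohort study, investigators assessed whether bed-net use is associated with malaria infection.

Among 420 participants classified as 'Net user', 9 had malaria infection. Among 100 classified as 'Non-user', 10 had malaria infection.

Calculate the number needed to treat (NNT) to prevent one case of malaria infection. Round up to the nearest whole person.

13

Risk in treated group = 9/420 = 0.02143; risk in control = 10/100 = 0.10000.
Absolute risk reduction = 0.10000 − 0.02143 = 0.07857
NNT = 1 / ARR = 1 / 0.07857 = 12.727 → round up → 13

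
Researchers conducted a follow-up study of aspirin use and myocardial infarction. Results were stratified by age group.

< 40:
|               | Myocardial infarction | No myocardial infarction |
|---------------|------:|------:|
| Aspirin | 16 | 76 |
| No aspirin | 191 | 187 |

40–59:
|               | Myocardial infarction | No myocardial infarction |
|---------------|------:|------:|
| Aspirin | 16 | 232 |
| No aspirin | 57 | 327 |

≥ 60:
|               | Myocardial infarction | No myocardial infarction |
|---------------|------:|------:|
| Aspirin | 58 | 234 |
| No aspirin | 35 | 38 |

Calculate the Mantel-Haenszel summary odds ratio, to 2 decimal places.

OR_MH = Σ(aᵢdᵢ/nᵢ) / Σ(bᵢcᵢ/nᵢ), where nᵢ is the stratum total.
Stratum 1 (< 40): n = 470; a·d/n = 16·187/470 = 6.3660; b·c/n = 76·191/470 = 30.8851
Stratum 2 (40–59): n = 632; a·d/n = 16·327/632 = 8.2785; b·c/n = 232·57/632 = 20.9241
Stratum 3 (≥ 60): n = 365; a·d/n = 58·38/365 = 6.0384; b·c/n = 234·35/365 = 22.4384
OR_MH = (6.3660 + 8.2785 + 6.0384) / (30.8851 + 20.9241 + 22.4384) = 20.6828 / 74.2475 = 0.27857

0.28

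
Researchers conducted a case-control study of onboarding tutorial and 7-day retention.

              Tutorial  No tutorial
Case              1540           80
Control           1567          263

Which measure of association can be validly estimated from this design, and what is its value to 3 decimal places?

3.231

Reading the table with exposure as columns: a = 1540 (Tutorial, case), b = 1567 (Tutorial, non-case), c = 80 (No tutorial, case), d = 263.
This is a case-control study: participants were sampled on outcome status, so risks in the source population cannot be estimated directly — relative risk is not valid here. The odds ratio is the appropriate measure.
OR = (a·d)/(b·c) = (1540 × 263) / (1567 × 80) = 405020 / 125360 = 3.23086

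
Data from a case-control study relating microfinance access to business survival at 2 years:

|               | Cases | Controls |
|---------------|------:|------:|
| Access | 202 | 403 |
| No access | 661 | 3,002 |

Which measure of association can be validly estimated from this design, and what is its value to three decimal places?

2.276

Cells: a = 202, b = 403, c = 661, d = 3002.
This is a case-control study: participants were sampled on outcome status, so risks in the source population cannot be estimated directly — relative risk is not valid here. The odds ratio is the appropriate measure.
OR = (a·d)/(b·c) = (202 × 3002) / (403 × 661) = 606404 / 266383 = 2.27644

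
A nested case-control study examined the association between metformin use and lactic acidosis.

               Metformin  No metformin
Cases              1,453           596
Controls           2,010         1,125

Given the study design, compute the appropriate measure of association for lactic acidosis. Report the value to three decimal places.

Reading the table with exposure as columns: a = 1453 (Metformin, case), b = 2010 (Metformin, non-case), c = 596 (No metformin, case), d = 1125.
This is a nested case-control study: participants were sampled on outcome status, so risks in the source population cannot be estimated directly — relative risk is not valid here. The odds ratio is the appropriate measure.
OR = (a·d)/(b·c) = (1453 × 1125) / (2010 × 596) = 1634625 / 1197960 = 1.36451

1.365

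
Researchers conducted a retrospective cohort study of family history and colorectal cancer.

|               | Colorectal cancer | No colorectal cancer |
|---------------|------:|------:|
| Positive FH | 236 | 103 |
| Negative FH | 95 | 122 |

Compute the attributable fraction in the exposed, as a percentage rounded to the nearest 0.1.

37.1

Cells: a = 236, b = 103, c = 95, d = 122.
Risk in exposed = 236/339 = 0.69617; risk in unexposed = 95/217 = 0.43779.
RR = 0.69617/0.43779 = 1.59019
AR% = (RR − 1)/RR × 100 = (1.59019 − 1)/1.59019 × 100 = 37.1143%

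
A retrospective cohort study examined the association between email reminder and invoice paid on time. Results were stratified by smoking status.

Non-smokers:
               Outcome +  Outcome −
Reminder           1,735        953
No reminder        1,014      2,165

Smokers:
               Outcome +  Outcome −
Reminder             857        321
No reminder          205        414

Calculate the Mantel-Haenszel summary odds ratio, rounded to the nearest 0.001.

4.161

OR_MH = Σ(aᵢdᵢ/nᵢ) / Σ(bᵢcᵢ/nᵢ), where nᵢ is the stratum total.
Stratum 1 (Non-smokers): n = 5867; a·d/n = 1735·2165/5867 = 640.2378; b·c/n = 953·1014/5867 = 164.7080
Stratum 2 (Smokers): n = 1797; a·d/n = 857·414/1797 = 197.4391; b·c/n = 321·205/1797 = 36.6194
OR_MH = (640.2378 + 197.4391) / (164.7080 + 36.6194) = 837.6768 / 201.3274 = 4.16077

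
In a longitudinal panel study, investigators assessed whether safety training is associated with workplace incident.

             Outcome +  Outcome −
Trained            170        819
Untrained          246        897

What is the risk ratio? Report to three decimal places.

0.799

Cells: a = 170, b = 819, c = 246, d = 897.
Risk in exposed = 170/989 = 0.17189; risk in unexposed = 246/1143 = 0.21522.
RR = 0.17189 / 0.21522 = 0.79866
The risk is 20% lower among the exposed than among the unexposed.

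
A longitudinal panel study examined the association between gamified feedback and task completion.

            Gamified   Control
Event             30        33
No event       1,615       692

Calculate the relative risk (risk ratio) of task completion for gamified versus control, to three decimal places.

Reading the table with exposure as columns: a = 30 (Gamified, case), b = 1615 (Gamified, non-case), c = 33 (Control, case), d = 692.
Risk in exposed = 30/1645 = 0.01824; risk in unexposed = 33/725 = 0.04552.
RR = 0.01824 / 0.04552 = 0.40066
The risk is 60% lower among the exposed than among the unexposed.

0.401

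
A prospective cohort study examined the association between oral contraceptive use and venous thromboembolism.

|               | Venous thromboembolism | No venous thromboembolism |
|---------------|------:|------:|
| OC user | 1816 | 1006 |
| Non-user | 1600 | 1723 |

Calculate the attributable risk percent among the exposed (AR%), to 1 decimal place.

Cells: a = 1816, b = 1006, c = 1600, d = 1723.
Risk in exposed = 1816/2822 = 0.64352; risk in unexposed = 1600/3323 = 0.48149.
RR = 0.64352/0.48149 = 1.33650
AR% = (RR − 1)/RR × 100 = (1.33650 − 1)/1.33650 × 100 = 25.1777%

25.2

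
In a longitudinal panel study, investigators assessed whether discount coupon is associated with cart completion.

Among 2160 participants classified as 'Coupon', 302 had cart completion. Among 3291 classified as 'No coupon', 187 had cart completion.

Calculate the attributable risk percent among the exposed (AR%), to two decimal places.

59.36

From the description: a = 302, b = 1858, c = 187, d = 3104.
Risk in exposed = 302/2160 = 0.13981; risk in unexposed = 187/3291 = 0.05682.
RR = 0.13981/0.05682 = 2.46059
AR% = (RR − 1)/RR × 100 = (2.46059 − 1)/2.46059 × 100 = 59.3594%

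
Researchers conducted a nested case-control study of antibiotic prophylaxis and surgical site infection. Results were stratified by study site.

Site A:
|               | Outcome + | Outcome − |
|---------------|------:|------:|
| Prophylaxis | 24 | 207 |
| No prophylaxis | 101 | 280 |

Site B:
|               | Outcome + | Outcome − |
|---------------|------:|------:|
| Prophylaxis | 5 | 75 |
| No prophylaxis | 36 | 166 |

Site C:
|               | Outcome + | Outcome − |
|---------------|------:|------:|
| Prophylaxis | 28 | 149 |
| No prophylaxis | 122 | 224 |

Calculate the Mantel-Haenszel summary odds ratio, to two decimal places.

OR_MH = Σ(aᵢdᵢ/nᵢ) / Σ(bᵢcᵢ/nᵢ), where nᵢ is the stratum total.
Stratum 1 (Site A): n = 612; a·d/n = 24·280/612 = 10.9804; b·c/n = 207·101/612 = 34.1618
Stratum 2 (Site B): n = 282; a·d/n = 5·166/282 = 2.9433; b·c/n = 75·36/282 = 9.5745
Stratum 3 (Site C): n = 523; a·d/n = 28·224/523 = 11.9924; b·c/n = 149·122/523 = 34.7572
OR_MH = (10.9804 + 2.9433 + 11.9924) / (34.1618 + 9.5745 + 34.7572) = 25.9160 / 78.4934 = 0.33017

0.33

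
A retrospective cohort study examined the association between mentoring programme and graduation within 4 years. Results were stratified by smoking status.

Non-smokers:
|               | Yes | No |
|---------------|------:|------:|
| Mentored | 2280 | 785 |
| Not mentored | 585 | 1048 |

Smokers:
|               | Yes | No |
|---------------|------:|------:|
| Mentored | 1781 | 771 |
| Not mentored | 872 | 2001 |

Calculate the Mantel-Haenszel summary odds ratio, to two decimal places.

OR_MH = Σ(aᵢdᵢ/nᵢ) / Σ(bᵢcᵢ/nᵢ), where nᵢ is the stratum total.
Stratum 1 (Non-smokers): n = 4698; a·d/n = 2280·1048/4698 = 508.6079; b·c/n = 785·585/4698 = 97.7490
Stratum 2 (Smokers): n = 5425; a·d/n = 1781·2001/5425 = 656.9182; b·c/n = 771·872/5425 = 123.9285
OR_MH = (508.6079 + 656.9182) / (97.7490 + 123.9285) = 1165.5261 / 221.6775 = 5.25775

5.26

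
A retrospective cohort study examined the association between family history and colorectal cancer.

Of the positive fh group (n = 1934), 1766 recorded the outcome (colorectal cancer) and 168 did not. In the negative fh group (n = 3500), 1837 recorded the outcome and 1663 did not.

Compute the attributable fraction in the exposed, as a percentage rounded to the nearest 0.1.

42.5

From the description: a = 1766, b = 168, c = 1837, d = 1663.
Risk in exposed = 1766/1934 = 0.91313; risk in unexposed = 1837/3500 = 0.52486.
RR = 0.91313/0.52486 = 1.73978
AR% = (RR − 1)/RR × 100 = (1.73978 − 1)/1.73978 × 100 = 42.5213%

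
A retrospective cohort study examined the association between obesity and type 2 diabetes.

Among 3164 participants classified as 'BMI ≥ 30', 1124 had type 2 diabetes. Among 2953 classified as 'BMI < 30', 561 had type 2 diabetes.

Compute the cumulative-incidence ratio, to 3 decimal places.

From the description: a = 1124, b = 2040, c = 561, d = 2392.
Risk in exposed = 1124/3164 = 0.35525; risk in unexposed = 561/2953 = 0.18998.
RR = 0.35525 / 0.18998 = 1.86995
The risk among the exposed is 1.87 times that among the unexposed.

1.870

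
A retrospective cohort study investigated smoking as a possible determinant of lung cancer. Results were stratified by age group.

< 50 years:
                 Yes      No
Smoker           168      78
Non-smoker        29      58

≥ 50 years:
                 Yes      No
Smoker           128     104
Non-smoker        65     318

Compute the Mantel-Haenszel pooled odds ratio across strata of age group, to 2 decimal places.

5.37

OR_MH = Σ(aᵢdᵢ/nᵢ) / Σ(bᵢcᵢ/nᵢ), where nᵢ is the stratum total.
Stratum 1 (< 50 years): n = 333; a·d/n = 168·58/333 = 29.2613; b·c/n = 78·29/333 = 6.7928
Stratum 2 (≥ 50 years): n = 615; a·d/n = 128·318/615 = 66.1854; b·c/n = 104·65/615 = 10.9919
OR_MH = (29.2613 + 66.1854) / (6.7928 + 10.9919) = 95.4466 / 17.7847 = 5.36679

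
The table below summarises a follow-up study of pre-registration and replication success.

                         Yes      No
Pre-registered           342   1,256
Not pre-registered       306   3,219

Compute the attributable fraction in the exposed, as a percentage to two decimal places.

59.44

Cells: a = 342, b = 1256, c = 306, d = 3219.
Risk in exposed = 342/1598 = 0.21402; risk in unexposed = 306/3525 = 0.08681.
RR = 0.21402/0.08681 = 2.46540
AR% = (RR − 1)/RR × 100 = (2.46540 − 1)/2.46540 × 100 = 59.4386%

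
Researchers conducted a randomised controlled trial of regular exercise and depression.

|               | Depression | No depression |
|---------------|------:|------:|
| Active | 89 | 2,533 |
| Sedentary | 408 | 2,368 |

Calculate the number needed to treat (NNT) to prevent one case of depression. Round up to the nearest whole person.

Risk in treated group = 89/2622 = 0.03394; risk in control = 408/2776 = 0.14697.
Absolute risk reduction = 0.14697 − 0.03394 = 0.11303
NNT = 1 / ARR = 1 / 0.11303 = 8.847 → round up → 9

9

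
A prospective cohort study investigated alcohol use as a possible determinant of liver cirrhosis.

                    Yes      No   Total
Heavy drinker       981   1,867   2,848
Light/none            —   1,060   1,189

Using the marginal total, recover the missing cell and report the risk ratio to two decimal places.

The missing cell is in the unexposed row: 1189 − 1060 = 129.
So a = 981, b = 1867, c = 129, d = 1060.
RR = [a/(a+b)] / [c/(c+d)] = (981/2848) / (129/1189) = 0.34445/0.10849 = 3.17484

3.17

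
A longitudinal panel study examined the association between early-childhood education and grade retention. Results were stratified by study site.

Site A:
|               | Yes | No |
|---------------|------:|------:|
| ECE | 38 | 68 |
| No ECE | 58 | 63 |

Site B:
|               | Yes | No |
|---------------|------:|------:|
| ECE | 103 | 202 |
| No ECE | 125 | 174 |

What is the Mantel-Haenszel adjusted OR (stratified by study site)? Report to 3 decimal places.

OR_MH = Σ(aᵢdᵢ/nᵢ) / Σ(bᵢcᵢ/nᵢ), where nᵢ is the stratum total.
Stratum 1 (Site A): n = 227; a·d/n = 38·63/227 = 10.5463; b·c/n = 68·58/227 = 17.3744
Stratum 2 (Site B): n = 604; a·d/n = 103·174/604 = 29.6722; b·c/n = 202·125/604 = 41.8046
OR_MH = (10.5463 + 29.6722) / (17.3744 + 41.8046) = 40.2184 / 59.1791 = 0.67961

0.680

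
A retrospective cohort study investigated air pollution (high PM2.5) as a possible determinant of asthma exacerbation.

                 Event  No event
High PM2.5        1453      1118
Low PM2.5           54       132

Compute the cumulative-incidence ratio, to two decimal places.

1.95

Cells: a = 1453, b = 1118, c = 54, d = 132.
Risk in exposed = 1453/2571 = 0.56515; risk in unexposed = 54/186 = 0.29032.
RR = 0.56515 / 0.29032 = 1.94663
The risk among the exposed is 1.95 times that among the unexposed.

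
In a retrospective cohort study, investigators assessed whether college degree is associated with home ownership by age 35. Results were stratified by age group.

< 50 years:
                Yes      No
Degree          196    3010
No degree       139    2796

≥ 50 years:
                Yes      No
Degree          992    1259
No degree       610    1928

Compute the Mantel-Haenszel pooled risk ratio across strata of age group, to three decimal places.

RR_MH = Σ(aᵢ·n₀ᵢ/nᵢ) / Σ(cᵢ·n₁ᵢ/nᵢ), with n₁ᵢ = aᵢ+bᵢ (exposed), n₀ᵢ = cᵢ+dᵢ (unexposed), nᵢ = n₁ᵢ+n₀ᵢ.
Stratum 1 (< 50 years): n₁ = 3206, n₀ = 2935, n = 6141; a·n₀/n = 196·2935/6141 = 93.6753; c·n₁/n = 139·3206/6141 = 72.5670
Stratum 2 (≥ 50 years): n₁ = 2251, n₀ = 2538, n = 4789; a·n₀/n = 992·2538/4789 = 525.7248; c·n₁/n = 610·2251/4789 = 286.7217
RR_MH = (93.6753 + 525.7248) / (72.5670 + 286.7217) = 619.4001 / 359.2887 = 1.72396

1.724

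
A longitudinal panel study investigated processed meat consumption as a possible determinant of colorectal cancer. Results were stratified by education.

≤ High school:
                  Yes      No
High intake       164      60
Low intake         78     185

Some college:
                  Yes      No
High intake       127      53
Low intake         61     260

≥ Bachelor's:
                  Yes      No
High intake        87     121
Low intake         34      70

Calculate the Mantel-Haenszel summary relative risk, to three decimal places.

2.473

RR_MH = Σ(aᵢ·n₀ᵢ/nᵢ) / Σ(cᵢ·n₁ᵢ/nᵢ), with n₁ᵢ = aᵢ+bᵢ (exposed), n₀ᵢ = cᵢ+dᵢ (unexposed), nᵢ = n₁ᵢ+n₀ᵢ.
Stratum 1 (≤ High school): n₁ = 224, n₀ = 263, n = 487; a·n₀/n = 164·263/487 = 88.5667; c·n₁/n = 78·224/487 = 35.8768
Stratum 2 (Some college): n₁ = 180, n₀ = 321, n = 501; a·n₀/n = 127·321/501 = 81.3713; c·n₁/n = 61·180/501 = 21.9162
Stratum 3 (≥ Bachelor's): n₁ = 208, n₀ = 104, n = 312; a·n₀/n = 87·104/312 = 29.0000; c·n₁/n = 34·208/312 = 22.6667
RR_MH = (88.5667 + 81.3713 + 29.0000) / (35.8768 + 21.9162 + 22.6667) = 198.9380 / 80.4596 = 2.47252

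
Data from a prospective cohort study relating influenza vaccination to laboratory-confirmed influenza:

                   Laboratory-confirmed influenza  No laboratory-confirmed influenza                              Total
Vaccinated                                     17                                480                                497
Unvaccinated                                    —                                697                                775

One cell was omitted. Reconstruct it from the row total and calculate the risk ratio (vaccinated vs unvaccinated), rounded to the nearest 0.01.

0.34

The missing cell is in the unexposed row: 775 − 697 = 78.
So a = 17, b = 480, c = 78, d = 697.
RR = [a/(a+b)] / [c/(c+d)] = (17/497) / (78/775) = 0.03421/0.10065 = 0.33986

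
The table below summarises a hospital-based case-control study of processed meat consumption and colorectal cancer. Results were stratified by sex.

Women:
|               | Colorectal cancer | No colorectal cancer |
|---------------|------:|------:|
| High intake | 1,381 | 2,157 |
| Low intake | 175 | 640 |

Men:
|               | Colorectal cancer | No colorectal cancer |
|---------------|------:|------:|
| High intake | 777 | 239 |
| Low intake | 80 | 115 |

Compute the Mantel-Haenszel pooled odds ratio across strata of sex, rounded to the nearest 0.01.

OR_MH = Σ(aᵢdᵢ/nᵢ) / Σ(bᵢcᵢ/nᵢ), where nᵢ is the stratum total.
Stratum 1 (Women): n = 4353; a·d/n = 1381·640/4353 = 203.0416; b·c/n = 2157·175/4353 = 86.7161
Stratum 2 (Men): n = 1211; a·d/n = 777·115/1211 = 73.7861; b·c/n = 239·80/1211 = 15.7886
OR_MH = (203.0416 + 73.7861) / (86.7161 + 15.7886) = 276.8277 / 102.5047 = 2.70064

2.70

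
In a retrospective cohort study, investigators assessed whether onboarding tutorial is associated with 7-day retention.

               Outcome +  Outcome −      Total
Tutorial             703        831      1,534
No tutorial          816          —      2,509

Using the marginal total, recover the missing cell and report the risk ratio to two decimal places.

The missing cell is in the unexposed row: 2509 − 816 = 1693.
So a = 703, b = 831, c = 816, d = 1693.
RR = [a/(a+b)] / [c/(c+d)] = (703/1534) / (816/2509) = 0.45828/0.32523 = 1.40910

1.41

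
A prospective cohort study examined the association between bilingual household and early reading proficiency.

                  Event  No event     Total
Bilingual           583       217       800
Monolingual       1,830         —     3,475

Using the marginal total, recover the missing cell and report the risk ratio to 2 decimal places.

The missing cell is in the unexposed row: 3475 − 1830 = 1645.
So a = 583, b = 217, c = 1830, d = 1645.
RR = [a/(a+b)] / [c/(c+d)] = (583/800) / (1830/3475) = 0.72875/0.52662 = 1.38383

1.38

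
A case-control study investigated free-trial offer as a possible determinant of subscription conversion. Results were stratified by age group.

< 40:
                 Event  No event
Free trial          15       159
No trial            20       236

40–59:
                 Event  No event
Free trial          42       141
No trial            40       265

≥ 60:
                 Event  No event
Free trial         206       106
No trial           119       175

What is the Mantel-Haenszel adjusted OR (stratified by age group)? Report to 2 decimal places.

2.28

OR_MH = Σ(aᵢdᵢ/nᵢ) / Σ(bᵢcᵢ/nᵢ), where nᵢ is the stratum total.
Stratum 1 (< 40): n = 430; a·d/n = 15·236/430 = 8.2326; b·c/n = 159·20/430 = 7.3953
Stratum 2 (40–59): n = 488; a·d/n = 42·265/488 = 22.8074; b·c/n = 141·40/488 = 11.5574
Stratum 3 (≥ 60): n = 606; a·d/n = 206·175/606 = 59.4884; b·c/n = 106·119/606 = 20.8152
OR_MH = (8.2326 + 22.8074 + 59.4884) / (7.3953 + 11.5574 + 20.8152) = 90.5284 / 39.7679 = 2.27642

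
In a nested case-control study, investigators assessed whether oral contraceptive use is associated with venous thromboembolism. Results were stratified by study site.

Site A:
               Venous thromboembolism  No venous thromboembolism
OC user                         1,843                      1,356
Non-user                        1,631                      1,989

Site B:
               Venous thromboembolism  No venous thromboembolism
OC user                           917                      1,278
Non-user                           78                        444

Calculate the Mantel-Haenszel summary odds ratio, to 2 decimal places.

1.90

OR_MH = Σ(aᵢdᵢ/nᵢ) / Σ(bᵢcᵢ/nᵢ), where nᵢ is the stratum total.
Stratum 1 (Site A): n = 6819; a·d/n = 1843·1989/6819 = 537.5755; b·c/n = 1356·1631/6819 = 324.3344
Stratum 2 (Site B): n = 2717; a·d/n = 917·444/2717 = 149.8520; b·c/n = 1278·78/2717 = 36.6890
OR_MH = (537.5755 + 149.8520) / (324.3344 + 36.6890) = 687.4275 / 361.0234 = 1.90411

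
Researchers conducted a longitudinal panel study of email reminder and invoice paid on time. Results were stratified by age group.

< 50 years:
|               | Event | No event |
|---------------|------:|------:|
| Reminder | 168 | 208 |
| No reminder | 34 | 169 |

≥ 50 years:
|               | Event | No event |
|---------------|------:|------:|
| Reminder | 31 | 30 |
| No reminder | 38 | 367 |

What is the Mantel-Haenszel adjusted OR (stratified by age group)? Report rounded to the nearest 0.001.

OR_MH = Σ(aᵢdᵢ/nᵢ) / Σ(bᵢcᵢ/nᵢ), where nᵢ is the stratum total.
Stratum 1 (< 50 years): n = 579; a·d/n = 168·169/579 = 49.0363; b·c/n = 208·34/579 = 12.2142
Stratum 2 (≥ 50 years): n = 466; a·d/n = 31·367/466 = 24.4142; b·c/n = 30·38/466 = 2.4464
OR_MH = (49.0363 + 24.4142) / (12.2142 + 2.4464) = 73.4504 / 14.6605 = 5.01009

5.010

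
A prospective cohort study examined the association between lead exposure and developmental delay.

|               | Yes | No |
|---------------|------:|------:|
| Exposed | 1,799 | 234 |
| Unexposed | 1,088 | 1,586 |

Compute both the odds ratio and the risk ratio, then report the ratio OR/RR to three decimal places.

5.153

Cells: a = 1799, b = 234, c = 1088, d = 1586.
OR = (1799·1586)/(234·1088) = 2853214/254592 = 11.20701
Risk in exposed = 1799/2033 = 0.88490; risk in unexposed = 1088/2674 = 0.40688; RR = 2.17483
OR/RR = 11.20701 / 2.17483 = 5.15304
The outcome is not rare, so the OR lies further from 1 than the RR.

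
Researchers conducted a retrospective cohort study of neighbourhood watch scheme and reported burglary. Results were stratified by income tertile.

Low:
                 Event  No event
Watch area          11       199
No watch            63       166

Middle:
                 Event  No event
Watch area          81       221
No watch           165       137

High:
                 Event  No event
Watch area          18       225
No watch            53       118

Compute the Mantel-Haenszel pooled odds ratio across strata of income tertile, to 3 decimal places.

0.235

OR_MH = Σ(aᵢdᵢ/nᵢ) / Σ(bᵢcᵢ/nᵢ), where nᵢ is the stratum total.
Stratum 1 (Low): n = 439; a·d/n = 11·166/439 = 4.1595; b·c/n = 199·63/439 = 28.5581
Stratum 2 (Middle): n = 604; a·d/n = 81·137/604 = 18.3725; b·c/n = 221·165/604 = 60.3725
Stratum 3 (High): n = 414; a·d/n = 18·118/414 = 5.1304; b·c/n = 225·53/414 = 28.8043
OR_MH = (4.1595 + 18.3725 + 5.1304) / (28.5581 + 60.3725 + 28.8043) = 27.6624 / 117.7350 = 0.23495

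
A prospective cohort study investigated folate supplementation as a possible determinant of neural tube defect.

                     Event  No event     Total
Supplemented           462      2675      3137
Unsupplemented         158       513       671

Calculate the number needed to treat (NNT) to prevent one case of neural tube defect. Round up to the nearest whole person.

Risk in treated group = 462/3137 = 0.14727; risk in control = 158/671 = 0.23547.
Absolute risk reduction = 0.23547 − 0.14727 = 0.08819
NNT = 1 / ARR = 1 / 0.08819 = 11.339 → round up → 12

12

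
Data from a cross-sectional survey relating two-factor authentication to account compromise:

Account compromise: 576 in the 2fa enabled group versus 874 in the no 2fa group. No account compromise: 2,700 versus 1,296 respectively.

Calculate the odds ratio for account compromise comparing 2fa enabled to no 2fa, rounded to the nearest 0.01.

From the description: a = 576, b = 2700, c = 874, d = 1296.
OR = (a·d)/(b·c) = (576 × 1296) / (2700 × 874) = 746496 / 2359800 = 0.31634
Exposure is associated with lower odds of account compromise (OR = 0.32 < 1).

0.32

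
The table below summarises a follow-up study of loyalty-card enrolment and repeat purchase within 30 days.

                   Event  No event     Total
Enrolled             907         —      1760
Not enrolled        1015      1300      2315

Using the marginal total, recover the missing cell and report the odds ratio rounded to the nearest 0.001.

1.362

The missing cell is in the exposed row: 1760 − 907 = 853.
So a = 907, b = 853, c = 1015, d = 1300.
OR = (a·d)/(b·c) = (907 × 1300) / (853 × 1015) = 1179100 / 865795 = 1.36187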